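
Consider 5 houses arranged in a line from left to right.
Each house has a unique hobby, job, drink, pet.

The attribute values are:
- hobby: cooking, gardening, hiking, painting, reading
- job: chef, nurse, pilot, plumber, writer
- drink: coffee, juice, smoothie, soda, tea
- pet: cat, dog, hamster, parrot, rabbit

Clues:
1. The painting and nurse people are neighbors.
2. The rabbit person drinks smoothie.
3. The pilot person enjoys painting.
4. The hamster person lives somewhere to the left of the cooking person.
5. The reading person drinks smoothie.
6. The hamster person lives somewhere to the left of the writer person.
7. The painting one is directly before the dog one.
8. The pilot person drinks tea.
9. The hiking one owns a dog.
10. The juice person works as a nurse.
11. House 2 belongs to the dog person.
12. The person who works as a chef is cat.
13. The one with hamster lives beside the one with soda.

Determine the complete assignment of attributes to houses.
Solution:

House | Hobby | Job | Drink | Pet
---------------------------------
  1   | painting | pilot | tea | parrot
  2   | hiking | nurse | juice | dog
  3   | gardening | plumber | coffee | hamster
  4   | cooking | chef | soda | cat
  5   | reading | writer | smoothie | rabbit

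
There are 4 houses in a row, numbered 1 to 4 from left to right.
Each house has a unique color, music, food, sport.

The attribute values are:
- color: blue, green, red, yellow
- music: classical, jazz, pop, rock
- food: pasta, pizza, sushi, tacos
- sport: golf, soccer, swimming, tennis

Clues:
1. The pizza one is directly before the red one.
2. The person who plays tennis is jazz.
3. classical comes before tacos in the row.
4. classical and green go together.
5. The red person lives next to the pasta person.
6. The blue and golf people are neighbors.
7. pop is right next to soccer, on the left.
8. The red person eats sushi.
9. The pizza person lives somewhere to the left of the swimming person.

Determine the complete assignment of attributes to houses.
Solution:

House | Color | Music | Food | Sport
------------------------------------
  1   | blue | jazz | pizza | tennis
  2   | red | pop | sushi | golf
  3   | green | classical | pasta | soccer
  4   | yellow | rock | tacos | swimming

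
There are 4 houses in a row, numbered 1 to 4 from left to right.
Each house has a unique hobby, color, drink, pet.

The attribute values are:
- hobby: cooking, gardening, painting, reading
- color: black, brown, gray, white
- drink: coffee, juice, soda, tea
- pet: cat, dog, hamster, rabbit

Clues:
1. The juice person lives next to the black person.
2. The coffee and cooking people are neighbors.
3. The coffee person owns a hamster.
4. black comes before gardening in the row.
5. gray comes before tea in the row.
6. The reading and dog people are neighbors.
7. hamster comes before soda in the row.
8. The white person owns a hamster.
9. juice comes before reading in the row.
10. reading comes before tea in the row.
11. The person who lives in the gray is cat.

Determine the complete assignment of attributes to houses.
Solution:

House | Hobby | Color | Drink | Pet
-----------------------------------
  1   | painting | white | coffee | hamster
  2   | cooking | gray | juice | cat
  3   | reading | black | soda | rabbit
  4   | gardening | brown | tea | dog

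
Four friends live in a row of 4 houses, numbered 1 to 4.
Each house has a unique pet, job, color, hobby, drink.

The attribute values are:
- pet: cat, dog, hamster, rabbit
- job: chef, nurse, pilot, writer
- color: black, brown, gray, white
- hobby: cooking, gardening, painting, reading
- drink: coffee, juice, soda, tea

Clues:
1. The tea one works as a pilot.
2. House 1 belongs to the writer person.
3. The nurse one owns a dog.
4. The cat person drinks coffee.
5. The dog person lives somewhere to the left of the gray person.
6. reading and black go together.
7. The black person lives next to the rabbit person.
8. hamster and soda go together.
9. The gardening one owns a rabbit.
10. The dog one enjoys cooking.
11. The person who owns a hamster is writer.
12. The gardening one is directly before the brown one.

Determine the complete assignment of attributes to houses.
Solution:

House | Pet | Job | Color | Hobby | Drink
-----------------------------------------
  1   | hamster | writer | black | reading | soda
  2   | rabbit | pilot | white | gardening | tea
  3   | dog | nurse | brown | cooking | juice
  4   | cat | chef | gray | painting | coffee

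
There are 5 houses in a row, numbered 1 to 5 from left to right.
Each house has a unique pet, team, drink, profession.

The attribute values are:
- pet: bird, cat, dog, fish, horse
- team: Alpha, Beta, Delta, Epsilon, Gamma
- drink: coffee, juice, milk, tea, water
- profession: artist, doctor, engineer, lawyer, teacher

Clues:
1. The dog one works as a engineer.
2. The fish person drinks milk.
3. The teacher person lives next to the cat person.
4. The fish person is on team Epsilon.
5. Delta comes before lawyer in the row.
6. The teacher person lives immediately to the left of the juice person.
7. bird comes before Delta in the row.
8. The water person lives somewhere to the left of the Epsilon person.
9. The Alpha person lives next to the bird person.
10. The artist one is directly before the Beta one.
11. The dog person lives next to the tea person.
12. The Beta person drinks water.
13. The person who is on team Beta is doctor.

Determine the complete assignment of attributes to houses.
Solution:

House | Pet | Team | Drink | Profession
---------------------------------------
  1   | dog | Alpha | coffee | engineer
  2   | bird | Gamma | tea | teacher
  3   | cat | Delta | juice | artist
  4   | horse | Beta | water | doctor
  5   | fish | Epsilon | milk | lawyer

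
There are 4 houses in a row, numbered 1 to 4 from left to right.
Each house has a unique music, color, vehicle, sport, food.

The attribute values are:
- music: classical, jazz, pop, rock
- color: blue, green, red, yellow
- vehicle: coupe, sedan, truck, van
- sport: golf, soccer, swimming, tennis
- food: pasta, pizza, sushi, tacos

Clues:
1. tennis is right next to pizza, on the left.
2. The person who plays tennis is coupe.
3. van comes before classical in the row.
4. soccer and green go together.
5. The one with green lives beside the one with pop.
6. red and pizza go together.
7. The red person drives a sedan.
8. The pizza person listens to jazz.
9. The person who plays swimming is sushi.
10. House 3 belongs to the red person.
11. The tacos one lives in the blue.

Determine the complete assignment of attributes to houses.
Solution:

House | Music | Color | Vehicle | Sport | Food
----------------------------------------------
  1   | rock | green | van | soccer | pasta
  2   | pop | blue | coupe | tennis | tacos
  3   | jazz | red | sedan | golf | pizza
  4   | classical | yellow | truck | swimming | sushi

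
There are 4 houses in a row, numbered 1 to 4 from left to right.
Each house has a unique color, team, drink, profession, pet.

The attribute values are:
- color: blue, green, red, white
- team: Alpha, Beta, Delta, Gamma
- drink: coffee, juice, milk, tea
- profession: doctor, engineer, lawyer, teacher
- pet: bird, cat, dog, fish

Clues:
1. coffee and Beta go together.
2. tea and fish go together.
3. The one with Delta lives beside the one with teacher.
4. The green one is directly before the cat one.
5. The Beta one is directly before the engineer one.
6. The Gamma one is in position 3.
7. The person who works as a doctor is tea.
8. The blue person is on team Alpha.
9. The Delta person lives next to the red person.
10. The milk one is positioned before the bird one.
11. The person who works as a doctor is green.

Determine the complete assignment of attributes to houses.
Solution:

House | Color | Team | Drink | Profession | Pet
-----------------------------------------------
  1   | green | Delta | tea | doctor | fish
  2   | red | Beta | coffee | teacher | cat
  3   | white | Gamma | milk | engineer | dog
  4   | blue | Alpha | juice | lawyer | bird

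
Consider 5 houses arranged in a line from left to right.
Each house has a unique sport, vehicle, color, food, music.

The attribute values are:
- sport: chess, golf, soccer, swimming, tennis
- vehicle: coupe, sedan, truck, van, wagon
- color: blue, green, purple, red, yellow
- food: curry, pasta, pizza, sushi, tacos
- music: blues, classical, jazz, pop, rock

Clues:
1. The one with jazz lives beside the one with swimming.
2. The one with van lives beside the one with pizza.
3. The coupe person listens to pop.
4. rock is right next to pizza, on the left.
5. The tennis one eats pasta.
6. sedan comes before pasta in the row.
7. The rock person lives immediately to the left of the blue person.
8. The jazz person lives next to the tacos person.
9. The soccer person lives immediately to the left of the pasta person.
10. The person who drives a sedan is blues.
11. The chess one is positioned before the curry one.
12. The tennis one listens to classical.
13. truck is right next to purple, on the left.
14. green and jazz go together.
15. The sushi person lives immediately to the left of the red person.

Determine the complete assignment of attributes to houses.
Solution:

House | Sport | Vehicle | Color | Food | Music
----------------------------------------------
  1   | chess | wagon | green | sushi | jazz
  2   | swimming | van | red | tacos | rock
  3   | soccer | sedan | blue | pizza | blues
  4   | tennis | truck | yellow | pasta | classical
  5   | golf | coupe | purple | curry | pop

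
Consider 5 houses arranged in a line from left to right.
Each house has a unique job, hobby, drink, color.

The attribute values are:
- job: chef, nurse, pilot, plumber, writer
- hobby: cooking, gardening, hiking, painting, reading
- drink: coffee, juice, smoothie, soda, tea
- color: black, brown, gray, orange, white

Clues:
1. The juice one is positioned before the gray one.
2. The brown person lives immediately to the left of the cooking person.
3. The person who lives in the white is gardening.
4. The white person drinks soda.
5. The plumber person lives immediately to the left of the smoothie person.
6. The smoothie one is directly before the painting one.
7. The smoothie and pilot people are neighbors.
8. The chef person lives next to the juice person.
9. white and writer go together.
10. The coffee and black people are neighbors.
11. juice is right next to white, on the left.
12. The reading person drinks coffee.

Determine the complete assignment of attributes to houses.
Solution:

House | Job | Hobby | Drink | Color
-----------------------------------
  1   | plumber | reading | coffee | brown
  2   | chef | cooking | smoothie | black
  3   | pilot | painting | juice | orange
  4   | writer | gardening | soda | white
  5   | nurse | hiking | tea | gray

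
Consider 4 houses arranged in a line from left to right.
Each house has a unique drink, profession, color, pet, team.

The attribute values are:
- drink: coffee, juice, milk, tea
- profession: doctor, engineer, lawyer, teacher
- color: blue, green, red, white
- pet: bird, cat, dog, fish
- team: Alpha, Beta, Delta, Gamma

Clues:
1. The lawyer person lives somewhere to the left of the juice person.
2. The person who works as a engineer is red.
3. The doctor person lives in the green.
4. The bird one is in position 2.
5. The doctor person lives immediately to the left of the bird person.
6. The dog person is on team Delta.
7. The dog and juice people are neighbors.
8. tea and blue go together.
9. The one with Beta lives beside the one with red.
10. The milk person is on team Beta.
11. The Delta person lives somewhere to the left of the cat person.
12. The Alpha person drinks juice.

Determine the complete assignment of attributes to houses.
Solution:

House | Drink | Profession | Color | Pet | Team
-----------------------------------------------
  1   | milk | doctor | green | fish | Beta
  2   | coffee | engineer | red | bird | Gamma
  3   | tea | lawyer | blue | dog | Delta
  4   | juice | teacher | white | cat | Alpha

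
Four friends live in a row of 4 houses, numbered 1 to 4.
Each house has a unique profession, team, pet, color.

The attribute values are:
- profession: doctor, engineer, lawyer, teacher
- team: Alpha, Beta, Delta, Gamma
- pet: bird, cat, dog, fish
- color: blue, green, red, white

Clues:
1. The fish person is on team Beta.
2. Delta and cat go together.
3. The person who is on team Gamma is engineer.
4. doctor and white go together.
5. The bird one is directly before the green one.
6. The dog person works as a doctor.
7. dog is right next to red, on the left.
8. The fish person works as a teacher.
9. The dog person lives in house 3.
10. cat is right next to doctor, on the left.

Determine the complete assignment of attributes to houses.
Solution:

House | Profession | Team | Pet | Color
---------------------------------------
  1   | engineer | Gamma | bird | blue
  2   | lawyer | Delta | cat | green
  3   | doctor | Alpha | dog | white
  4   | teacher | Beta | fish | red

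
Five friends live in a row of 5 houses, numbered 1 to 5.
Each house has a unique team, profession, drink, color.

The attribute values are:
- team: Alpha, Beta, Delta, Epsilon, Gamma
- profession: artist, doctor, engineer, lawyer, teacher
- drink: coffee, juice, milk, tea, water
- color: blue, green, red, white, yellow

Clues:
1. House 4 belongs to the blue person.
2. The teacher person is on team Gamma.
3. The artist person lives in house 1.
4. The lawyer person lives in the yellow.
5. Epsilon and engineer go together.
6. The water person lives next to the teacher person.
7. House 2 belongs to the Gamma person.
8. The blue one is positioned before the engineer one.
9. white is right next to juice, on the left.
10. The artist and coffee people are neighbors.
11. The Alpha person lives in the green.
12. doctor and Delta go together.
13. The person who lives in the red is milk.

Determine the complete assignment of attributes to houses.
Solution:

House | Team | Profession | Drink | Color
-----------------------------------------
  1   | Alpha | artist | water | green
  2   | Gamma | teacher | coffee | white
  3   | Beta | lawyer | juice | yellow
  4   | Delta | doctor | tea | blue
  5   | Epsilon | engineer | milk | red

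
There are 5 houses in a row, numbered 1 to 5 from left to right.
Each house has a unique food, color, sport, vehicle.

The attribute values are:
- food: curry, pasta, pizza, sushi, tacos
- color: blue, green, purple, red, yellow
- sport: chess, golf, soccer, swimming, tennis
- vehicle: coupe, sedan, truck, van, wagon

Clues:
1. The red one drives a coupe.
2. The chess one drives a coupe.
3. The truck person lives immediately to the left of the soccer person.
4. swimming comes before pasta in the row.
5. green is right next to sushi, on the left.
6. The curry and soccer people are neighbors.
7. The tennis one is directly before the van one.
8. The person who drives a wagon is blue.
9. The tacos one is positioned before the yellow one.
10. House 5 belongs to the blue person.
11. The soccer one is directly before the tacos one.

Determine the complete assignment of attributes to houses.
Solution:

House | Food | Color | Sport | Vehicle
--------------------------------------
  1   | curry | green | tennis | truck
  2   | sushi | purple | soccer | van
  3   | tacos | red | chess | coupe
  4   | pizza | yellow | swimming | sedan
  5   | pasta | blue | golf | wagon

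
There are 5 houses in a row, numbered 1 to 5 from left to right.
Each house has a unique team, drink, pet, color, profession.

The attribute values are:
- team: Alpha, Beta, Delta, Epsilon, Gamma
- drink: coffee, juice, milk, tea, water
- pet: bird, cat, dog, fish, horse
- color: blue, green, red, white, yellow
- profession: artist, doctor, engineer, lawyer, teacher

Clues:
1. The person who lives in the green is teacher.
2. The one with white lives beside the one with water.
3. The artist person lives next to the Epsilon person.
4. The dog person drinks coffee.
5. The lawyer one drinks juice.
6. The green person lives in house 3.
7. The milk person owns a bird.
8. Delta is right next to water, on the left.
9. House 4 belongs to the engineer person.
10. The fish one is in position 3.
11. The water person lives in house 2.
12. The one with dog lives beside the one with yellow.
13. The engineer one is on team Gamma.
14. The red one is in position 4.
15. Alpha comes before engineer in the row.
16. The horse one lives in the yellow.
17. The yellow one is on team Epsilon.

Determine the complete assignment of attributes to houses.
Solution:

House | Team | Drink | Pet | Color | Profession
-----------------------------------------------
  1   | Delta | coffee | dog | white | artist
  2   | Epsilon | water | horse | yellow | doctor
  3   | Alpha | tea | fish | green | teacher
  4   | Gamma | milk | bird | red | engineer
  5   | Beta | juice | cat | blue | lawyer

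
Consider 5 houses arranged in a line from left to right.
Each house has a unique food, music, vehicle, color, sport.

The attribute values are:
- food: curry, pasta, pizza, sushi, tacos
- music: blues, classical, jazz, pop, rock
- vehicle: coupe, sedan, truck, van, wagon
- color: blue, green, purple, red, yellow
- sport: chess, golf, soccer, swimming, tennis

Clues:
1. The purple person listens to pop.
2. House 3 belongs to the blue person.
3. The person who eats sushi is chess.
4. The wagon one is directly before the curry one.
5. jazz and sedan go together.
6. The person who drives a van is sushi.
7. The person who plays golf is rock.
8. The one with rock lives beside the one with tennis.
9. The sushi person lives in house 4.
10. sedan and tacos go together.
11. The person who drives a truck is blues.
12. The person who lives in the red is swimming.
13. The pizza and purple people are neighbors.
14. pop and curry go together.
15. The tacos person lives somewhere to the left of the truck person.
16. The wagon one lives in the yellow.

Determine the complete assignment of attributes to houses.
Solution:

House | Food | Music | Vehicle | Color | Sport
----------------------------------------------
  1   | pizza | rock | wagon | yellow | golf
  2   | curry | pop | coupe | purple | tennis
  3   | tacos | jazz | sedan | blue | soccer
  4   | sushi | classical | van | green | chess
  5   | pasta | blues | truck | red | swimming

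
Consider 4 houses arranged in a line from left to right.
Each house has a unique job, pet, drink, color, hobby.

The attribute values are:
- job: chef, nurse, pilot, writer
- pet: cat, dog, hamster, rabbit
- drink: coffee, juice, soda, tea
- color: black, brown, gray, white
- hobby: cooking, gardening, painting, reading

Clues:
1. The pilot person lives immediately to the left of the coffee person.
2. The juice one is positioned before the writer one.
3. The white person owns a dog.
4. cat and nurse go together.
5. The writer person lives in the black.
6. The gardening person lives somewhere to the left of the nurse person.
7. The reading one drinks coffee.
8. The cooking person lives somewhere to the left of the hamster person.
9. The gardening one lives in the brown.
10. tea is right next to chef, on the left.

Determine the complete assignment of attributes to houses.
Solution:

House | Job | Pet | Drink | Color | Hobby
-----------------------------------------
  1   | pilot | rabbit | tea | brown | gardening
  2   | chef | dog | coffee | white | reading
  3   | nurse | cat | juice | gray | cooking
  4   | writer | hamster | soda | black | painting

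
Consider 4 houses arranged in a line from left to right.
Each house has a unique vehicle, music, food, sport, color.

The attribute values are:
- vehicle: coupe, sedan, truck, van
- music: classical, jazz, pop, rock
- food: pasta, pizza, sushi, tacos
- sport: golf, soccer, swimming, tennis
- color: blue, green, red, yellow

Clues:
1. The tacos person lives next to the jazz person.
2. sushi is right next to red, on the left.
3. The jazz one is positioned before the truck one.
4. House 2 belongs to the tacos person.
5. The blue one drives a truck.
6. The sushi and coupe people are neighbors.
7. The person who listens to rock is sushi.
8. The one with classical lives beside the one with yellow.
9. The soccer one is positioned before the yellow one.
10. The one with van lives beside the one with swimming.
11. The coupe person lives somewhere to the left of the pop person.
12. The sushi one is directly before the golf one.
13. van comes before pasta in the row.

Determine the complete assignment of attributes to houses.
Solution:

House | Vehicle | Music | Food | Sport | Color
----------------------------------------------
  1   | sedan | rock | sushi | soccer | green
  2   | coupe | classical | tacos | golf | red
  3   | van | jazz | pizza | tennis | yellow
  4   | truck | pop | pasta | swimming | blue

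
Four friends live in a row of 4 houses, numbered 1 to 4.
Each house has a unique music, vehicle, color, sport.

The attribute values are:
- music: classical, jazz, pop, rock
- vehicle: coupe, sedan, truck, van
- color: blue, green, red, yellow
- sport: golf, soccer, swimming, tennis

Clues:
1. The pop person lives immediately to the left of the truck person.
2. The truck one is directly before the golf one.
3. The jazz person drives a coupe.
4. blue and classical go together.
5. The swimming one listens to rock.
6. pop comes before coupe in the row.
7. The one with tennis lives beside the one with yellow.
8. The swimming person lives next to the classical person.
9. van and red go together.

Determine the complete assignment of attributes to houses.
Solution:

House | Music | Vehicle | Color | Sport
---------------------------------------
  1   | pop | van | red | tennis
  2   | rock | truck | yellow | swimming
  3   | classical | sedan | blue | golf
  4   | jazz | coupe | green | soccer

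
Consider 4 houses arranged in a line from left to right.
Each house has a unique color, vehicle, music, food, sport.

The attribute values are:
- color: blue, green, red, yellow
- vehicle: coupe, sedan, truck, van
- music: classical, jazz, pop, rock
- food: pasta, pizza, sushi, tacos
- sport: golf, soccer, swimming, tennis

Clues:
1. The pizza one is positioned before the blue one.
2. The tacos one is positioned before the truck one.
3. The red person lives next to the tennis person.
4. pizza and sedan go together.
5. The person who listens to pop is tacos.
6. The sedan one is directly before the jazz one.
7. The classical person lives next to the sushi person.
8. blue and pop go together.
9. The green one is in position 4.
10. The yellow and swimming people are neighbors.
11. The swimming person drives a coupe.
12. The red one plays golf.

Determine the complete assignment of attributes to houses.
Solution:

House | Color | Vehicle | Music | Food | Sport
----------------------------------------------
  1   | red | sedan | classical | pizza | golf
  2   | yellow | van | jazz | sushi | tennis
  3   | blue | coupe | pop | tacos | swimming
  4   | green | truck | rock | pasta | soccer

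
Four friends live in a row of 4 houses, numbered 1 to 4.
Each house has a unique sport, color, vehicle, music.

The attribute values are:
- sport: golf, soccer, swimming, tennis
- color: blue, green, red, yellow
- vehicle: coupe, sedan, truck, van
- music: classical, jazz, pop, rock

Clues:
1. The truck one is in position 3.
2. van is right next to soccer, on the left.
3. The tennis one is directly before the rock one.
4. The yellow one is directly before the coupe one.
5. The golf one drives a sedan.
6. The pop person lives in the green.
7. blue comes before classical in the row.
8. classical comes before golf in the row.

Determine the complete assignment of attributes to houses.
Solution:

House | Sport | Color | Vehicle | Music
---------------------------------------
  1   | tennis | yellow | van | jazz
  2   | soccer | blue | coupe | rock
  3   | swimming | red | truck | classical
  4   | golf | green | sedan | pop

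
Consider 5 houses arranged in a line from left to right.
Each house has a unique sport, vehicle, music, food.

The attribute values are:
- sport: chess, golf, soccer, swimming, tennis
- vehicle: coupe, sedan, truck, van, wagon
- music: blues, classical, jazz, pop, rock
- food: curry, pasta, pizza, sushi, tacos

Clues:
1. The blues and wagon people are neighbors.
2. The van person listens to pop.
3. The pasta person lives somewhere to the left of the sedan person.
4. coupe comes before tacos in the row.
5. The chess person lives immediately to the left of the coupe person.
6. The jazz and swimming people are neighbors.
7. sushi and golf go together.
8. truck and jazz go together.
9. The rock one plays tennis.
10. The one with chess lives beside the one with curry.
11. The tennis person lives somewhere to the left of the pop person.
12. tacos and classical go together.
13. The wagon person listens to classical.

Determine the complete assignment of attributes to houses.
Solution:

House | Sport | Vehicle | Music | Food
--------------------------------------
  1   | chess | truck | jazz | pasta
  2   | swimming | coupe | blues | curry
  3   | soccer | wagon | classical | tacos
  4   | tennis | sedan | rock | pizza
  5   | golf | van | pop | sushi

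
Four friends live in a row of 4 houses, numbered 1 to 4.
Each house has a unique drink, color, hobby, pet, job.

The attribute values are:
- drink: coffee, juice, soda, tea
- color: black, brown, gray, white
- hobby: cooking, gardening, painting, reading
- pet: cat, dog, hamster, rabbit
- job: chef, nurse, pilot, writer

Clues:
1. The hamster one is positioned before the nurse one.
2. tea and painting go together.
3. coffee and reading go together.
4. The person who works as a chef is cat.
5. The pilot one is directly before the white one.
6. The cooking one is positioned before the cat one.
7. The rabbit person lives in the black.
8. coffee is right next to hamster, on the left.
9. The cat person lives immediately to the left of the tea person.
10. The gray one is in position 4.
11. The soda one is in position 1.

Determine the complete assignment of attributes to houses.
Solution:

House | Drink | Color | Hobby | Pet | Job
-----------------------------------------
  1   | soda | black | cooking | rabbit | pilot
  2   | coffee | white | reading | cat | chef
  3   | tea | brown | painting | hamster | writer
  4   | juice | gray | gardening | dog | nurse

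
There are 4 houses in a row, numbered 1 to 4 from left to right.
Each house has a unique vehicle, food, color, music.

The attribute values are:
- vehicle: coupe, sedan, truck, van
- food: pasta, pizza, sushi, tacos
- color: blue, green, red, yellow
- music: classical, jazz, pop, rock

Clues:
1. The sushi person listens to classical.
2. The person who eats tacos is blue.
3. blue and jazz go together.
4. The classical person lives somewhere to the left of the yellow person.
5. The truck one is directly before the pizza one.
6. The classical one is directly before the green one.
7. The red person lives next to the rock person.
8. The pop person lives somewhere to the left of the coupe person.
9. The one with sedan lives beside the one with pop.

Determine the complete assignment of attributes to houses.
Solution:

House | Vehicle | Food | Color | Music
--------------------------------------
  1   | truck | sushi | red | classical
  2   | sedan | pizza | green | rock
  3   | van | pasta | yellow | pop
  4   | coupe | tacos | blue | jazz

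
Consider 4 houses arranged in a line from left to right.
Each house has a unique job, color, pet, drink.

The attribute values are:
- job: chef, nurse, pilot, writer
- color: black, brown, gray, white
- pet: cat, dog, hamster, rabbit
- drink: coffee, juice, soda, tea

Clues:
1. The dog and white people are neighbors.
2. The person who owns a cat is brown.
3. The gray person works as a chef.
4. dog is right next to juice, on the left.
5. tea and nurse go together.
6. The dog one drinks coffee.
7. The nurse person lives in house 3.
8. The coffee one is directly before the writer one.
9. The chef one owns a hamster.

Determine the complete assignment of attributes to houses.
Solution:

House | Job | Color | Pet | Drink
---------------------------------
  1   | pilot | black | dog | coffee
  2   | writer | white | rabbit | juice
  3   | nurse | brown | cat | tea
  4   | chef | gray | hamster | soda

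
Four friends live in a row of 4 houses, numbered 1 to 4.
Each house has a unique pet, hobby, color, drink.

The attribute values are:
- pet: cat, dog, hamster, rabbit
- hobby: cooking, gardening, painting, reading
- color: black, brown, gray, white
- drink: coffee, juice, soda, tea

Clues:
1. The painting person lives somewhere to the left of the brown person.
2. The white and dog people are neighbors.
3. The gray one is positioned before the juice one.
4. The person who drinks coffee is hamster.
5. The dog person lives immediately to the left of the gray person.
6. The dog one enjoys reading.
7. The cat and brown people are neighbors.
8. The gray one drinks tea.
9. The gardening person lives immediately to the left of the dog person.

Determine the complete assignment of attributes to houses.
Solution:

House | Pet | Hobby | Color | Drink
-----------------------------------
  1   | hamster | gardening | white | coffee
  2   | dog | reading | black | soda
  3   | cat | painting | gray | tea
  4   | rabbit | cooking | brown | juice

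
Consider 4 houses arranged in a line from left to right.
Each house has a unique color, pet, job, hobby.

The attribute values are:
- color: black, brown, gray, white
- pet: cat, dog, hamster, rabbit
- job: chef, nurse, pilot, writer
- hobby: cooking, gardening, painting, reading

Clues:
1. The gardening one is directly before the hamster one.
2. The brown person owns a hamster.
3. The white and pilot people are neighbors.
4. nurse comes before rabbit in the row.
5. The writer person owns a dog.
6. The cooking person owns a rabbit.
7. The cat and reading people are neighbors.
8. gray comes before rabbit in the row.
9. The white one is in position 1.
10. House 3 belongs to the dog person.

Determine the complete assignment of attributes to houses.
Solution:

House | Color | Pet | Job | Hobby
---------------------------------
  1   | white | cat | nurse | gardening
  2   | brown | hamster | pilot | reading
  3   | gray | dog | writer | painting
  4   | black | rabbit | chef | cooking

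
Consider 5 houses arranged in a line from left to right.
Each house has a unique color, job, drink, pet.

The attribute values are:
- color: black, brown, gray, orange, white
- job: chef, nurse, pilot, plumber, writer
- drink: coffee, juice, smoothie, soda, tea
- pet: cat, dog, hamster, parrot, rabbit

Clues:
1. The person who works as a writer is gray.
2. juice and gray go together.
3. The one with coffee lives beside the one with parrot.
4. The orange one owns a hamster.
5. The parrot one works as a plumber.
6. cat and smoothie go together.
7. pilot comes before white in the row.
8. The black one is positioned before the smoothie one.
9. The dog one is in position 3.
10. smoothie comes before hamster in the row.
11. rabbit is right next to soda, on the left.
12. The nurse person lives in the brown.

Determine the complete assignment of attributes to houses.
Solution:

House | Color | Job | Drink | Pet
---------------------------------
  1   | black | pilot | coffee | rabbit
  2   | white | plumber | soda | parrot
  3   | gray | writer | juice | dog
  4   | brown | nurse | smoothie | cat
  5   | orange | chef | tea | hamster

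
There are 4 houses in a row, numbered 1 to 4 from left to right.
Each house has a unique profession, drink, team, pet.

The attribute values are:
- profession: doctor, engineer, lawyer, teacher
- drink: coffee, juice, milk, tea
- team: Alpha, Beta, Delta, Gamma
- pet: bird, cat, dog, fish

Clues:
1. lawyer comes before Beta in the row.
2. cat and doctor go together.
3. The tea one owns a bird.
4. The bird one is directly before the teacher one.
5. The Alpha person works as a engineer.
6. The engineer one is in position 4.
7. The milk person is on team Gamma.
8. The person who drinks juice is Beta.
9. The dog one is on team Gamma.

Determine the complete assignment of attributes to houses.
Solution:

House | Profession | Drink | Team | Pet
---------------------------------------
  1   | lawyer | tea | Delta | bird
  2   | teacher | milk | Gamma | dog
  3   | doctor | juice | Beta | cat
  4   | engineer | coffee | Alpha | fish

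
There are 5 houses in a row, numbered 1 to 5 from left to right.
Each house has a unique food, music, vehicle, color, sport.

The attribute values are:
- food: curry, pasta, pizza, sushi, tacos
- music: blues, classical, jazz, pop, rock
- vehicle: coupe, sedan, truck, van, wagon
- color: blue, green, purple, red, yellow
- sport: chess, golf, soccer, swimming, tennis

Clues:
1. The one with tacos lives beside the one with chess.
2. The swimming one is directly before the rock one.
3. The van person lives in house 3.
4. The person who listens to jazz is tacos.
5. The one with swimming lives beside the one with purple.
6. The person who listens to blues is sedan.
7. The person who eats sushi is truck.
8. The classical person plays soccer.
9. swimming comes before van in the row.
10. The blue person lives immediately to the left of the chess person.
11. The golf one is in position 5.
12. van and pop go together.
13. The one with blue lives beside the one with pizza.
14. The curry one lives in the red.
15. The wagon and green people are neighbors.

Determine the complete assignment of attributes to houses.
Solution:

House | Food | Music | Vehicle | Color | Sport
----------------------------------------------
  1   | tacos | jazz | coupe | blue | swimming
  2   | pizza | rock | wagon | purple | chess
  3   | pasta | pop | van | green | tennis
  4   | sushi | classical | truck | yellow | soccer
  5   | curry | blues | sedan | red | golf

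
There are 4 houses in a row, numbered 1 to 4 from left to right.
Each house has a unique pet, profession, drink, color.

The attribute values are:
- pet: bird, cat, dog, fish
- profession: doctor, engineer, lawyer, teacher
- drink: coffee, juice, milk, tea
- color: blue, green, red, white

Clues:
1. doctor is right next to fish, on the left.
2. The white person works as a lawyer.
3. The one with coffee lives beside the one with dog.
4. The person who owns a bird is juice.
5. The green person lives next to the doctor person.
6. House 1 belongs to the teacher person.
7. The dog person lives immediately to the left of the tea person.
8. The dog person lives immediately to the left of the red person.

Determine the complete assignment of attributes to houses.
Solution:

House | Pet | Profession | Drink | Color
----------------------------------------
  1   | cat | teacher | coffee | green
  2   | dog | doctor | milk | blue
  3   | fish | engineer | tea | red
  4   | bird | lawyer | juice | white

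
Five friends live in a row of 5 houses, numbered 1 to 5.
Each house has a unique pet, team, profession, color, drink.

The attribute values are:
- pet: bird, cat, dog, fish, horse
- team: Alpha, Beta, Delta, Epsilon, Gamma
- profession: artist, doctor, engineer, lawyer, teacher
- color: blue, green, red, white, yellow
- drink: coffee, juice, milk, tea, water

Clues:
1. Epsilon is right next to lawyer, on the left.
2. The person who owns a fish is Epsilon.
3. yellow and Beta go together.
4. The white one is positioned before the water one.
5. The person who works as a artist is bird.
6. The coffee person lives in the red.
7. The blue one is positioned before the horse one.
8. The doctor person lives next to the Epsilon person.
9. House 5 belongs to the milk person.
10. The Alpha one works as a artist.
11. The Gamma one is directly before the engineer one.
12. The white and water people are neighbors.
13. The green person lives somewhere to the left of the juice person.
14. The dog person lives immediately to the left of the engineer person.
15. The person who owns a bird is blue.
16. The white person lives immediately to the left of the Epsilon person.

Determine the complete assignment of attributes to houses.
Solution:

House | Pet | Team | Profession | Color | Drink
-----------------------------------------------
  1   | dog | Gamma | doctor | white | tea
  2   | fish | Epsilon | engineer | green | water
  3   | cat | Delta | lawyer | red | coffee
  4   | bird | Alpha | artist | blue | juice
  5   | horse | Beta | teacher | yellow | milk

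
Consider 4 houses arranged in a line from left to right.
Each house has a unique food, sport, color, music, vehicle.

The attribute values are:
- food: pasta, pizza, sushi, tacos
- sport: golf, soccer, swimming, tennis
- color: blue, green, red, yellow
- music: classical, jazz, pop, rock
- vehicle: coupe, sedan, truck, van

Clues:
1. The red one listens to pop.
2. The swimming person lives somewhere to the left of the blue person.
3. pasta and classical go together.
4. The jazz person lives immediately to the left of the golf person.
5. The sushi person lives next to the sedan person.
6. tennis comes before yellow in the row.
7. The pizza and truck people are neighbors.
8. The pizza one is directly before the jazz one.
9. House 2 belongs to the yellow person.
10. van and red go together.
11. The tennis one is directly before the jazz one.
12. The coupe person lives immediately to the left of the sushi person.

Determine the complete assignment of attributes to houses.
Solution:

House | Food | Sport | Color | Music | Vehicle
----------------------------------------------
  1   | pizza | tennis | green | rock | coupe
  2   | sushi | swimming | yellow | jazz | truck
  3   | pasta | golf | blue | classical | sedan
  4   | tacos | soccer | red | pop | van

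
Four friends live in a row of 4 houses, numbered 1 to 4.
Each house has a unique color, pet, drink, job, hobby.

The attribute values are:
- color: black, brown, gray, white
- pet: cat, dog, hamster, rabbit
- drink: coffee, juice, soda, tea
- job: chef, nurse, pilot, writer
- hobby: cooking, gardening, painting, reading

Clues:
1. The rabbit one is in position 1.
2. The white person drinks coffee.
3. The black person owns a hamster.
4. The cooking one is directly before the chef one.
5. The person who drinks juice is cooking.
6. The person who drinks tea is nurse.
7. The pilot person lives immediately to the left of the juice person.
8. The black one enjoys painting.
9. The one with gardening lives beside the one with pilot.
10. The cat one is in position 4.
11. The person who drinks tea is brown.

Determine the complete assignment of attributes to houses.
Solution:

House | Color | Pet | Drink | Job | Hobby
-----------------------------------------
  1   | brown | rabbit | tea | nurse | gardening
  2   | black | hamster | soda | pilot | painting
  3   | gray | dog | juice | writer | cooking
  4   | white | cat | coffee | chef | reading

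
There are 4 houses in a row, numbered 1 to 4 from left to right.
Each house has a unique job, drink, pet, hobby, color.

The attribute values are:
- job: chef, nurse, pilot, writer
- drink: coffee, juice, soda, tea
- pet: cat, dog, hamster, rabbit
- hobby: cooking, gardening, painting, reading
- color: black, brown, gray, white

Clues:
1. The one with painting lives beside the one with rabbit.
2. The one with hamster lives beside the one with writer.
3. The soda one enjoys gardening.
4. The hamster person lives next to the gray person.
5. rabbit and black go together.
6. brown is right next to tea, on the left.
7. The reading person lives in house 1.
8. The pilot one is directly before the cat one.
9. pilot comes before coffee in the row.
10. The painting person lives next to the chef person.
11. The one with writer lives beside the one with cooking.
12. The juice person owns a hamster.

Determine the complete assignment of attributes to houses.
Solution:

House | Job | Drink | Pet | Hobby | Color
-----------------------------------------
  1   | pilot | juice | hamster | reading | brown
  2   | writer | tea | cat | painting | gray
  3   | chef | coffee | rabbit | cooking | black
  4   | nurse | soda | dog | gardening | white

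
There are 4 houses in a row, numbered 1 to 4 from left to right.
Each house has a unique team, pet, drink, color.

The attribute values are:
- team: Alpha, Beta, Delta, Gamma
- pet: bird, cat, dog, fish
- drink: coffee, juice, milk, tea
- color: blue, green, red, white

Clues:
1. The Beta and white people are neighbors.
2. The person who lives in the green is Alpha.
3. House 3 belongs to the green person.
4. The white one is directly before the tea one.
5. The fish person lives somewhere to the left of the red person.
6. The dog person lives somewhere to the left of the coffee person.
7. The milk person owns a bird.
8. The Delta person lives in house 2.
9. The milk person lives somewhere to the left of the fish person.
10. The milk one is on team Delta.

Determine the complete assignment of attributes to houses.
Solution:

House | Team | Pet | Drink | Color
----------------------------------
  1   | Beta | dog | juice | blue
  2   | Delta | bird | milk | white
  3   | Alpha | fish | tea | green
  4   | Gamma | cat | coffee | red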